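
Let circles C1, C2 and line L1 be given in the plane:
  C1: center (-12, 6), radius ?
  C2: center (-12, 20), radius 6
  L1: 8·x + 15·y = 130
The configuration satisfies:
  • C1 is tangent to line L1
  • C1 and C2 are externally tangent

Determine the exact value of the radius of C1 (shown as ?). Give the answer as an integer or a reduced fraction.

1. [C1‖L1]  r_C1² − 64 = 0  ⇒  r_C1 = 8 (r>0 drops 1)
2. [ext C1·C2]  r_C1² + 12r_C1 − 160 = 0  ⇒  r_C1 = 8 (r>0 drops 1)

8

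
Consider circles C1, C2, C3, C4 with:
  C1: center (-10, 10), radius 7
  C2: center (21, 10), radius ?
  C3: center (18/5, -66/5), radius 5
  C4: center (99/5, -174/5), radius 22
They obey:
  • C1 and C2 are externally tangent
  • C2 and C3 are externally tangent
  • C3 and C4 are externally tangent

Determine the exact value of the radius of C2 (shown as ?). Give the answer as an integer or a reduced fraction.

24

1. [ext C1·C2]  r_C2² + 14r_C2 − 912 = 0  ⇒  r_C2 = 24 (r>0 drops 1)
2. [ext C2·C3]  r_C2² + 10r_C2 − 816 = 0  ⇒  r_C2 = 24 (r>0 drops 1)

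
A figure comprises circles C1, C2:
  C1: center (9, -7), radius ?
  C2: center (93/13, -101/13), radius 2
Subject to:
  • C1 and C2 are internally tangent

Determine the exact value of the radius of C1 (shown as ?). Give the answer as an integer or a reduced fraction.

1. [int C1,C2]  r_C1² − 4r_C1 = 0  ⇒  r_C1 = 4 (r>0 drops 1)

4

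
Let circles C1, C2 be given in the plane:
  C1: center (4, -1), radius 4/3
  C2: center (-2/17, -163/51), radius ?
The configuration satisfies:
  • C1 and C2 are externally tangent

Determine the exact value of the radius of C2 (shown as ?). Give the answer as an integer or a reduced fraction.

1. [ext C1·C2]  r_C2² + (8/3)r_C2 − 20 = 0  ⇒  r_C2 = 10/3 (r>0 drops 1)

10/3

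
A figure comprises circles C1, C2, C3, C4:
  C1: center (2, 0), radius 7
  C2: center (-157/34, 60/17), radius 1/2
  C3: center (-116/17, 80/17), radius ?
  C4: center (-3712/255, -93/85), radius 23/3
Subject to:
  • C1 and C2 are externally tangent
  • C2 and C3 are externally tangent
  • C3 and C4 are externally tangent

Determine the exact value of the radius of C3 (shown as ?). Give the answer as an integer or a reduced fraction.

1. [ext C2·C3]  r_C3² + 1r_C3 − 6 = 0  ⇒  r_C3 = 2 (r>0 drops 1)
2. [ext C3·C4]  r_C3² + (46/3)r_C3 − 104/3 = 0  ⇒  r_C3 = 2 (r>0 drops 1)

2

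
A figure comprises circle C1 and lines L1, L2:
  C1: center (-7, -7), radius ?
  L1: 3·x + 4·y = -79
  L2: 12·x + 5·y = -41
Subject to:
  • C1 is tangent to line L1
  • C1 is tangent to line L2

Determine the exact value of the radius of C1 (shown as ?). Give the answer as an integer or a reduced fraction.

6

1. [C1‖L1]  r_C1² − 36 = 0  ⇒  r_C1 = 6 (r>0 drops 1)
2. [C1‖L2]  r_C1² − 36 = 0  ⇒  r_C1 = 6 (r>0 drops 1)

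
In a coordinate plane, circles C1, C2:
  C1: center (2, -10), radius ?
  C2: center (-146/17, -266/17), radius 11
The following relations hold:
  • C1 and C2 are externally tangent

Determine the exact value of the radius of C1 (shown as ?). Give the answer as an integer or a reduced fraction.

1

1. [ext C1·C2]  r_C1² + 22r_C1 − 23 = 0  ⇒  r_C1 = 1 (r>0 drops 1)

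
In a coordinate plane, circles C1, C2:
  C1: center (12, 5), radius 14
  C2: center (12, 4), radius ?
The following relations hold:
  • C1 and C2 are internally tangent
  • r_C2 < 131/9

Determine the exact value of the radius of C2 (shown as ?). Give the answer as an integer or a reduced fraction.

1. [int C1,C2]  r_C2² − 28r_C2 + 195 = 0  ⇒  r_C2 = 13 or 15
2. given r_C2 < 131/9: keep 13

13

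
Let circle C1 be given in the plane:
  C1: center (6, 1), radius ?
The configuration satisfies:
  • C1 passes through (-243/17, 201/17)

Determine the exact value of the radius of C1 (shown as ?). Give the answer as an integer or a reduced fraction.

1. [C1∋P]  r_C1² − 529 = 0  ⇒  r_C1 = 23 (r>0 drops 1)

23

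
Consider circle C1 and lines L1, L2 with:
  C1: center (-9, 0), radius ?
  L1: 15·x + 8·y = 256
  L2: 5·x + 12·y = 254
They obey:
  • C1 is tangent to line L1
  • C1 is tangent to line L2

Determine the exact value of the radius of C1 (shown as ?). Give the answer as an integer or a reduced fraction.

1. [C1‖L1]  r_C1² − 529 = 0  ⇒  r_C1 = 23 (r>0 drops 1)
2. [C1‖L2]  r_C1² − 529 = 0  ⇒  r_C1 = 23 (r>0 drops 1)

23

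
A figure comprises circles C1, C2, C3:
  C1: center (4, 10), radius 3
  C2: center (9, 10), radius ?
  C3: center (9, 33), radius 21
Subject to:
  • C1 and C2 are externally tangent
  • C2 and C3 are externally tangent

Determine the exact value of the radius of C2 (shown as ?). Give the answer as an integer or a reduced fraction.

1. [ext C1·C2]  r_C2² + 6r_C2 − 16 = 0  ⇒  r_C2 = 2 (r>0 drops 1)
2. [ext C2·C3]  r_C2² + 42r_C2 − 88 = 0  ⇒  r_C2 = 2 (r>0 drops 1)

2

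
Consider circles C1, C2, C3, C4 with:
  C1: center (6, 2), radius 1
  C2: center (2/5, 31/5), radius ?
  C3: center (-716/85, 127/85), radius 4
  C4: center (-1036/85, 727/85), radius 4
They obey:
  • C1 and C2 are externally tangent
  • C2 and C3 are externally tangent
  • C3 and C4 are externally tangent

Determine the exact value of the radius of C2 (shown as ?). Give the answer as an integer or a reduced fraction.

6

1. [ext C1·C2]  r_C2² + 2r_C2 − 48 = 0  ⇒  r_C2 = 6 (r>0 drops 1)
2. [ext C2·C3]  r_C2² + 8r_C2 − 84 = 0  ⇒  r_C2 = 6 (r>0 drops 1)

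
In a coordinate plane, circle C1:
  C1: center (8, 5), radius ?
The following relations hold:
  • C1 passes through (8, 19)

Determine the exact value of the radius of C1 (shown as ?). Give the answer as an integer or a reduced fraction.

1. [C1∋P]  r_C1² − 196 = 0  ⇒  r_C1 = 14 (r>0 drops 1)

14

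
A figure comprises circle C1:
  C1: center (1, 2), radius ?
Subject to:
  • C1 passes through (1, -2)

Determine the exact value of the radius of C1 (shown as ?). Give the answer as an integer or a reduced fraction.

1. [C1∋P]  r_C1² − 16 = 0  ⇒  r_C1 = 4 (r>0 drops 1)

4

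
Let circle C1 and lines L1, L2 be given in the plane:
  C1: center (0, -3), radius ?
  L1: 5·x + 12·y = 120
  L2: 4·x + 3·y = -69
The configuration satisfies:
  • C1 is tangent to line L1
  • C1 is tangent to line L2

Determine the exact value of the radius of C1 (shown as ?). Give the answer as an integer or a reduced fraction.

1. [C1‖L1]  r_C1² − 144 = 0  ⇒  r_C1 = 12 (r>0 drops 1)
2. [C1‖L2]  r_C1² − 144 = 0  ⇒  r_C1 = 12 (r>0 drops 1)

12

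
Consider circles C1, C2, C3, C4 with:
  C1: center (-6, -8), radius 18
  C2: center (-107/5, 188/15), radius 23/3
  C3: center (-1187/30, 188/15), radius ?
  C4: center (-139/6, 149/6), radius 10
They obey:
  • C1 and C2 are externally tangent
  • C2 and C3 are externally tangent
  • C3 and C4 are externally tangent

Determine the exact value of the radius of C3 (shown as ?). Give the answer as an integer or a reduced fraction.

21/2

1. [ext C2·C3]  r_C3² + (46/3)r_C3 − 1085/4 = 0  ⇒  r_C3 = 21/2 (r>0 drops 1)
2. [ext C3·C4]  r_C3² + 20r_C3 − 1281/4 = 0  ⇒  r_C3 = 21/2 (r>0 drops 1)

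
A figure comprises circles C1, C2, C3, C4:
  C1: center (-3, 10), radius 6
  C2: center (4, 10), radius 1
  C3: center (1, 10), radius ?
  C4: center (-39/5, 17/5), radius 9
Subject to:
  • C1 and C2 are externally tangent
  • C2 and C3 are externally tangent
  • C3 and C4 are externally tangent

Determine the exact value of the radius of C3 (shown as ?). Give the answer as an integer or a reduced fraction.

2

1. [ext C2·C3]  r_C3² + 2r_C3 − 8 = 0  ⇒  r_C3 = 2 (r>0 drops 1)
2. [ext C3·C4]  r_C3² + 18r_C3 − 40 = 0  ⇒  r_C3 = 2 (r>0 drops 1)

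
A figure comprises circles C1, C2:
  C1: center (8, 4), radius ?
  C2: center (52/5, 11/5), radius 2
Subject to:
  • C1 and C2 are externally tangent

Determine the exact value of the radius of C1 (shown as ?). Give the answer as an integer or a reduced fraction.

1. [ext C1·C2]  r_C1² + 4r_C1 − 5 = 0  ⇒  r_C1 = 1 (r>0 drops 1)

1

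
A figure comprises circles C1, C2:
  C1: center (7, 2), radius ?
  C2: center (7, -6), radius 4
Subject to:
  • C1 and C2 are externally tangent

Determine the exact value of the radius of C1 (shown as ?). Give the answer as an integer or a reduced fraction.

1. [ext C1·C2]  r_C1² + 8r_C1 − 48 = 0  ⇒  r_C1 = 4 (r>0 drops 1)

4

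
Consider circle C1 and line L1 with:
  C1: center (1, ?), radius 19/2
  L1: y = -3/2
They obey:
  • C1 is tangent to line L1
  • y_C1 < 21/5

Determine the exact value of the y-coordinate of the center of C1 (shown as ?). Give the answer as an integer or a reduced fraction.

-11

1. [C1‖L1]  y_C1² + 3y_C1 − 88 = 0  ⇒  y_C1 = -11 or 8
2. given y_C1 < 21/5: keep -11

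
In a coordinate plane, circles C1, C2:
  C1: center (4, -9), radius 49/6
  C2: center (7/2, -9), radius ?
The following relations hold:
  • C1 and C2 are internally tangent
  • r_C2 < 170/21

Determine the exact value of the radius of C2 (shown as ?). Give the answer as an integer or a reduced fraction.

1. [int C1,C2]  r_C2² − (49/3)r_C2 + 598/9 = 0  ⇒  r_C2 = 23/3 or 26/3
2. given r_C2 < 170/21: keep 23/3

23/3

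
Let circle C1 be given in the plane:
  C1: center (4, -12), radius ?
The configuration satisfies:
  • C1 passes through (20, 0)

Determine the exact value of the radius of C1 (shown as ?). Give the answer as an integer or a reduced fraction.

1. [C1∋P]  r_C1² − 400 = 0  ⇒  r_C1 = 20 (r>0 drops 1)

20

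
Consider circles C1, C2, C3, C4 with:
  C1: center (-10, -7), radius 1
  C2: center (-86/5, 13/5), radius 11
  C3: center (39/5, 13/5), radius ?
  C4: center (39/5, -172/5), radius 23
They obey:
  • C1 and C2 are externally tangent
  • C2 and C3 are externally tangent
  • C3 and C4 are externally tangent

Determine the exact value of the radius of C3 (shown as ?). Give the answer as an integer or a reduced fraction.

1. [ext C2·C3]  r_C3² + 22r_C3 − 504 = 0  ⇒  r_C3 = 14 (r>0 drops 1)
2. [ext C3·C4]  r_C3² + 46r_C3 − 840 = 0  ⇒  r_C3 = 14 (r>0 drops 1)

14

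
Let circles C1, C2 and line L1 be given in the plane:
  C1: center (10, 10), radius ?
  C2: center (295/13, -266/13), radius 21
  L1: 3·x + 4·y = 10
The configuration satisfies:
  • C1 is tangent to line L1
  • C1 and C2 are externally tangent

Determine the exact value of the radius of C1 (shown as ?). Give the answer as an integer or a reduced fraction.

12

1. [C1‖L1]  r_C1² − 144 = 0  ⇒  r_C1 = 12 (r>0 drops 1)
2. [ext C1·C2]  r_C1² + 42r_C1 − 648 = 0  ⇒  r_C1 = 12 (r>0 drops 1)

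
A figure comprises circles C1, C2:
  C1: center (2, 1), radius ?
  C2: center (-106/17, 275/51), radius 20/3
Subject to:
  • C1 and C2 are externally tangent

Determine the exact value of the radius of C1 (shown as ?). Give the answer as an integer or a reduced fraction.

8/3

1. [ext C1·C2]  r_C1² + (40/3)r_C1 − 128/3 = 0  ⇒  r_C1 = 8/3 (r>0 drops 1)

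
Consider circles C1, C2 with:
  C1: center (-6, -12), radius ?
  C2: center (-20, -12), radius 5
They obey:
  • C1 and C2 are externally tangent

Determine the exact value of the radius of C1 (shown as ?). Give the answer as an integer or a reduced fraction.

9

1. [ext C1·C2]  r_C1² + 10r_C1 − 171 = 0  ⇒  r_C1 = 9 (r>0 drops 1)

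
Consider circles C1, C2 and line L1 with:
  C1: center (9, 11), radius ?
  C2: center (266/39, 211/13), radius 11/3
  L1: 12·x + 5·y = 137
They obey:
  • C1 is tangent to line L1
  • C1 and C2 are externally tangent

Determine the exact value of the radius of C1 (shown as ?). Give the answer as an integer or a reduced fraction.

2

1. [C1‖L1]  r_C1² − 4 = 0  ⇒  r_C1 = 2 (r>0 drops 1)
2. [ext C1·C2]  r_C1² + (22/3)r_C1 − 56/3 = 0  ⇒  r_C1 = 2 (r>0 drops 1)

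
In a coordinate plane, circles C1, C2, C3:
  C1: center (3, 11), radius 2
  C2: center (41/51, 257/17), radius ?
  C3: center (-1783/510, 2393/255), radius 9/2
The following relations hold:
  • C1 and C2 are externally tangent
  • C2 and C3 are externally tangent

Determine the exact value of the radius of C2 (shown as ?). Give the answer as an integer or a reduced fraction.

1. [ext C1·C2]  r_C2² + 4r_C2 − 160/9 = 0  ⇒  r_C2 = 8/3 (r>0 drops 1)
2. [ext C2·C3]  r_C2² + 9r_C2 − 280/9 = 0  ⇒  r_C2 = 8/3 (r>0 drops 1)

8/3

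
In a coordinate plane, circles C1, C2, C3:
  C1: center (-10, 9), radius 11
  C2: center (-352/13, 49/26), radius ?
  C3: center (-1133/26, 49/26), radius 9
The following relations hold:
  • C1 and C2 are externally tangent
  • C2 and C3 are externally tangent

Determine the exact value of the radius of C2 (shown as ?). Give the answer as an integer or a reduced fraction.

1. [ext C1·C2]  r_C2² + 22r_C2 − 885/4 = 0  ⇒  r_C2 = 15/2 (r>0 drops 1)
2. [ext C2·C3]  r_C2² + 18r_C2 − 765/4 = 0  ⇒  r_C2 = 15/2 (r>0 drops 1)

15/2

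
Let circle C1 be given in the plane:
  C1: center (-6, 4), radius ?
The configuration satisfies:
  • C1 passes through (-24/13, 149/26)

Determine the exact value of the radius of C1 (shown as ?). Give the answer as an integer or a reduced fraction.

9/2

1. [C1∋P]  r_C1² − 81/4 = 0  ⇒  r_C1 = 9/2 (r>0 drops 1)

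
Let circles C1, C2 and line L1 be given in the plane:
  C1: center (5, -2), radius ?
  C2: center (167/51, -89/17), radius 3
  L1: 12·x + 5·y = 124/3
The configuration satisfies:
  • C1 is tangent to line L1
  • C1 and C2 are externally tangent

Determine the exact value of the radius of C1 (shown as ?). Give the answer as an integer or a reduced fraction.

1. [C1‖L1]  r_C1² − 4/9 = 0  ⇒  r_C1 = 2/3 (r>0 drops 1)
2. [ext C1·C2]  r_C1² + 6r_C1 − 40/9 = 0  ⇒  r_C1 = 2/3 (r>0 drops 1)

2/3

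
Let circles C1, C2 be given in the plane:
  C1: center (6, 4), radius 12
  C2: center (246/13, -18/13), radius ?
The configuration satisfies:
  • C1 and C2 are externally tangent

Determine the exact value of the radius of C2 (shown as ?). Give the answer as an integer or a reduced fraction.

1. [ext C1·C2]  r_C2² + 24r_C2 − 52 = 0  ⇒  r_C2 = 2 (r>0 drops 1)

2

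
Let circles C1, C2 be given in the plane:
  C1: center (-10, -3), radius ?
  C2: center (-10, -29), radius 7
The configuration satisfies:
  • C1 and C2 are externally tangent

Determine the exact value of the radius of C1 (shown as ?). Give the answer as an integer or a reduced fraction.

19

1. [ext C1·C2]  r_C1² + 14r_C1 − 627 = 0  ⇒  r_C1 = 19 (r>0 drops 1)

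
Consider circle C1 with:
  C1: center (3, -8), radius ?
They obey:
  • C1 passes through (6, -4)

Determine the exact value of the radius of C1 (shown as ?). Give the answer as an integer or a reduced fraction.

1. [C1∋P]  r_C1² − 25 = 0  ⇒  r_C1 = 5 (r>0 drops 1)

5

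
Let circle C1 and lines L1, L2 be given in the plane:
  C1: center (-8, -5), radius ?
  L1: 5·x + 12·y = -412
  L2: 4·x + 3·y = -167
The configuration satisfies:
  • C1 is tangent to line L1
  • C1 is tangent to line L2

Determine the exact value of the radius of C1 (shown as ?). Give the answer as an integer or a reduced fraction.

1. [C1‖L1]  r_C1² − 576 = 0  ⇒  r_C1 = 24 (r>0 drops 1)
2. [C1‖L2]  r_C1² − 576 = 0  ⇒  r_C1 = 24 (r>0 drops 1)

24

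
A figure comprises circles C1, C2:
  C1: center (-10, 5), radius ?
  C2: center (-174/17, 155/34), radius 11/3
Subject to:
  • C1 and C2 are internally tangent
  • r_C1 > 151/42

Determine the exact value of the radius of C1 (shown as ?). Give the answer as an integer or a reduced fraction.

1. [int C1,C2]  r_C1² − (22/3)r_C1 + 475/36 = 0  ⇒  r_C1 = 19/6 or 25/6
2. given r_C1 > 151/42: keep 25/6

25/6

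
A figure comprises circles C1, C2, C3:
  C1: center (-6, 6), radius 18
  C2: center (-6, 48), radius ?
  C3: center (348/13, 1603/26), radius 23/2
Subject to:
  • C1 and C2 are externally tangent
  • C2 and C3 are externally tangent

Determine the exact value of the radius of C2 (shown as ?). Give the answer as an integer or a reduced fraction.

1. [ext C1·C2]  r_C2² + 36r_C2 − 1440 = 0  ⇒  r_C2 = 24 (r>0 drops 1)
2. [ext C2·C3]  r_C2² + 23r_C2 − 1128 = 0  ⇒  r_C2 = 24 (r>0 drops 1)

24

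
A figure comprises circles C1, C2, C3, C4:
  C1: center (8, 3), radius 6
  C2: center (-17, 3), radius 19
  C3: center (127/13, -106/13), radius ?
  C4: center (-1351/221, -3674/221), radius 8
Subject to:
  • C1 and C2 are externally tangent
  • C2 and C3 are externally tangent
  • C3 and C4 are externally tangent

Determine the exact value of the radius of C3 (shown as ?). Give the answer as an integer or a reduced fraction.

1. [ext C2·C3]  r_C3² + 38r_C3 − 480 = 0  ⇒  r_C3 = 10 (r>0 drops 1)
2. [ext C3·C4]  r_C3² + 16r_C3 − 260 = 0  ⇒  r_C3 = 10 (r>0 drops 1)

10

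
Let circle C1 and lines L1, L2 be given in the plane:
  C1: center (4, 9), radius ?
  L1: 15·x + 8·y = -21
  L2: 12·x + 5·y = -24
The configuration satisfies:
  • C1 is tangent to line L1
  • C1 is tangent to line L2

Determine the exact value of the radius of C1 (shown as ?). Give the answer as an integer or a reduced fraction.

1. [C1‖L1]  r_C1² − 81 = 0  ⇒  r_C1 = 9 (r>0 drops 1)
2. [C1‖L2]  r_C1² − 81 = 0  ⇒  r_C1 = 9 (r>0 drops 1)

9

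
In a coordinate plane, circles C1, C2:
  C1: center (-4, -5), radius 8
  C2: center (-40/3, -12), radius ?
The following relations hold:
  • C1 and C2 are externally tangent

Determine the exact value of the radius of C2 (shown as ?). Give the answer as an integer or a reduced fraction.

11/3

1. [ext C1·C2]  r_C2² + 16r_C2 − 649/9 = 0  ⇒  r_C2 = 11/3 (r>0 drops 1)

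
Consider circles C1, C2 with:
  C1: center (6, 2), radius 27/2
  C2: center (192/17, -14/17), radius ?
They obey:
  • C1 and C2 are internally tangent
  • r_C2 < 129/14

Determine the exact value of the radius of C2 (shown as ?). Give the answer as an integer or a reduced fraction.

15/2

1. [int C1,C2]  r_C2² − 27r_C2 + 585/4 = 0  ⇒  r_C2 = 15/2 or 39/2
2. given r_C2 < 129/14: keep 15/2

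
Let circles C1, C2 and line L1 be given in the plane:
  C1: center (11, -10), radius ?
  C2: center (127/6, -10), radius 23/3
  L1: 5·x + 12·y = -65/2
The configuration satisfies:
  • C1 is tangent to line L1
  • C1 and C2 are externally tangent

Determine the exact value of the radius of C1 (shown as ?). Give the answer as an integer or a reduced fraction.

1. [C1‖L1]  r_C1² − 25/4 = 0  ⇒  r_C1 = 5/2 (r>0 drops 1)
2. [ext C1·C2]  r_C1² + (46/3)r_C1 − 535/12 = 0  ⇒  r_C1 = 5/2 (r>0 drops 1)

5/2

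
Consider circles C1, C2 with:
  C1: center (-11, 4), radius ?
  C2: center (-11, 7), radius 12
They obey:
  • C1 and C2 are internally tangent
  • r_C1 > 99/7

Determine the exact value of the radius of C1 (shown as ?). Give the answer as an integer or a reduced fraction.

1. [int C1,C2]  r_C1² − 24r_C1 + 135 = 0  ⇒  r_C1 = 9 or 15
2. given r_C1 > 99/7: keep 15

15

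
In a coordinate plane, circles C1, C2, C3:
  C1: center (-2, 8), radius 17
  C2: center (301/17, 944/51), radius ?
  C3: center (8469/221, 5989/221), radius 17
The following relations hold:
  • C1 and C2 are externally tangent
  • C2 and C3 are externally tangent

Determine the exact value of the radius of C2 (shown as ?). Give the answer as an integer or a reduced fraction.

1. [ext C1·C2]  r_C2² + 34r_C2 − 1888/9 = 0  ⇒  r_C2 = 16/3 (r>0 drops 1)
2. [ext C2·C3]  r_C2² + 34r_C2 − 1888/9 = 0  ⇒  r_C2 = 16/3 (r>0 drops 1)

16/3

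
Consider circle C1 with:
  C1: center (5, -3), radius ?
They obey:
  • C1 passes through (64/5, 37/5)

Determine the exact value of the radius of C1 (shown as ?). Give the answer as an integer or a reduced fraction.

13

1. [C1∋P]  r_C1² − 169 = 0  ⇒  r_C1 = 13 (r>0 drops 1)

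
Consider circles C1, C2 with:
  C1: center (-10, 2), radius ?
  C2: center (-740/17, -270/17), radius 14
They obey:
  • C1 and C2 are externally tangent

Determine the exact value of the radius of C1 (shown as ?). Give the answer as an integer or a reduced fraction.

24

1. [ext C1·C2]  r_C1² + 28r_C1 − 1248 = 0  ⇒  r_C1 = 24 (r>0 drops 1)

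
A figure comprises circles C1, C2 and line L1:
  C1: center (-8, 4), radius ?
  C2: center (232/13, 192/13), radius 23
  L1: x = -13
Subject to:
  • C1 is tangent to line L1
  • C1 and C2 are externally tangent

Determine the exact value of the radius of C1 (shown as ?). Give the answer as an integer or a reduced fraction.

5

1. [C1‖L1]  r_C1² − 25 = 0  ⇒  r_C1 = 5 (r>0 drops 1)
2. [ext C1·C2]  r_C1² + 46r_C1 − 255 = 0  ⇒  r_C1 = 5 (r>0 drops 1)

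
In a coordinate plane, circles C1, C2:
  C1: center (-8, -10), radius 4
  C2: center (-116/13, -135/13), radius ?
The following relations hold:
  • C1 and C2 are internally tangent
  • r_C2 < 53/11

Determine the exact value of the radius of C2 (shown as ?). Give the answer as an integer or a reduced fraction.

3

1. [int C1,C2]  r_C2² − 8r_C2 + 15 = 0  ⇒  r_C2 = 3 or 5
2. given r_C2 < 53/11: keep 3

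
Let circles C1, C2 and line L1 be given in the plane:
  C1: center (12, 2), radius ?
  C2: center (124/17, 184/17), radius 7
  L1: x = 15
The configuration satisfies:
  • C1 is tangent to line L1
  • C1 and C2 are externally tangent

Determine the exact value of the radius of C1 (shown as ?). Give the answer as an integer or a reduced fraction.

1. [C1‖L1]  r_C1² − 9 = 0  ⇒  r_C1 = 3 (r>0 drops 1)
2. [ext C1·C2]  r_C1² + 14r_C1 − 51 = 0  ⇒  r_C1 = 3 (r>0 drops 1)

3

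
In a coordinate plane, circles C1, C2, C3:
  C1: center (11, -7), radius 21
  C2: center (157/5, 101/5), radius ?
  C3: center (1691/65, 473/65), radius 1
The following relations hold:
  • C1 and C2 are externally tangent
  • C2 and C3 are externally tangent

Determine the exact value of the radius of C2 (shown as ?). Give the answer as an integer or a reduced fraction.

13

1. [ext C1·C2]  r_C2² + 42r_C2 − 715 = 0  ⇒  r_C2 = 13 (r>0 drops 1)
2. [ext C2·C3]  r_C2² + 2r_C2 − 195 = 0  ⇒  r_C2 = 13 (r>0 drops 1)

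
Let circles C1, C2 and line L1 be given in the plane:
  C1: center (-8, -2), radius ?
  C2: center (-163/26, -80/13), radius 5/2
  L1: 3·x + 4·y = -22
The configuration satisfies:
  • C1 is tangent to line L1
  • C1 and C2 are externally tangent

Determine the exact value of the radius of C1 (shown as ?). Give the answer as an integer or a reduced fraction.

2

1. [C1‖L1]  r_C1² − 4 = 0  ⇒  r_C1 = 2 (r>0 drops 1)
2. [ext C1·C2]  r_C1² + 5r_C1 − 14 = 0  ⇒  r_C1 = 2 (r>0 drops 1)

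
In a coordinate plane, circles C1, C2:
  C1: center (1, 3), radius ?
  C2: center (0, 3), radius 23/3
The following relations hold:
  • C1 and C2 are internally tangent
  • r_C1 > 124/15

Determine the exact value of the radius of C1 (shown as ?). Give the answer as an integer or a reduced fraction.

1. [int C1,C2]  r_C1² − (46/3)r_C1 + 520/9 = 0  ⇒  r_C1 = 20/3 or 26/3
2. given r_C1 > 124/15: keep 26/3

26/3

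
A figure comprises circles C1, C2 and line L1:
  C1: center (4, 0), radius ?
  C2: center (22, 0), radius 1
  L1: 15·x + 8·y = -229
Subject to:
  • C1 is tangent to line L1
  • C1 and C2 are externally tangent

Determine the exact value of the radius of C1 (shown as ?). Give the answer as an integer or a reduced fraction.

17

1. [C1‖L1]  r_C1² − 289 = 0  ⇒  r_C1 = 17 (r>0 drops 1)
2. [ext C1·C2]  r_C1² + 2r_C1 − 323 = 0  ⇒  r_C1 = 17 (r>0 drops 1)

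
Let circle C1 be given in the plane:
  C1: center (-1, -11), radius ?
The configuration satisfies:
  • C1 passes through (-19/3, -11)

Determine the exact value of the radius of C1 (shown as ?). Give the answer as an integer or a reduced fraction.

16/3

1. [C1∋P]  r_C1² − 256/9 = 0  ⇒  r_C1 = 16/3 (r>0 drops 1)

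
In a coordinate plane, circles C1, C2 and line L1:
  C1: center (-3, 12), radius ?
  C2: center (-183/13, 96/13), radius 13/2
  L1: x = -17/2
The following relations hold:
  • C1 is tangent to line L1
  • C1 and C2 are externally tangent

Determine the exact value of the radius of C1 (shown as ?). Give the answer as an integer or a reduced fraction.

1. [C1‖L1]  r_C1² − 121/4 = 0  ⇒  r_C1 = 11/2 (r>0 drops 1)
2. [ext C1·C2]  r_C1² + 13r_C1 − 407/4 = 0  ⇒  r_C1 = 11/2 (r>0 drops 1)

11/2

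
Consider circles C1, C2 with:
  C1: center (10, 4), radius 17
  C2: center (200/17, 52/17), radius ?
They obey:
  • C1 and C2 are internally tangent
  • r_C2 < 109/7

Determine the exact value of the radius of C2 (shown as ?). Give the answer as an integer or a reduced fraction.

15

1. [int C1,C2]  r_C2² − 34r_C2 + 285 = 0  ⇒  r_C2 = 15 or 19
2. given r_C2 < 109/7: keep 15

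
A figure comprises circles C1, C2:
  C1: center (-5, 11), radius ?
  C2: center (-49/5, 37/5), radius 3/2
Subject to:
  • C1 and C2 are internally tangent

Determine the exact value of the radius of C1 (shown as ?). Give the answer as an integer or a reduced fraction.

15/2

1. [int C1,C2]  r_C1² − 3r_C1 − 135/4 = 0  ⇒  r_C1 = 15/2 (r>0 drops 1)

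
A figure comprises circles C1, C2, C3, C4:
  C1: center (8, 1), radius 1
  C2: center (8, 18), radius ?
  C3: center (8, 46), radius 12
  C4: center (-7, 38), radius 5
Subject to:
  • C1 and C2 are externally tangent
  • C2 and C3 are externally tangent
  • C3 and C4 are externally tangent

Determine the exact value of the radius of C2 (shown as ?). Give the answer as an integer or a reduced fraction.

16

1. [ext C1·C2]  r_C2² + 2r_C2 − 288 = 0  ⇒  r_C2 = 16 (r>0 drops 1)
2. [ext C2·C3]  r_C2² + 24r_C2 − 640 = 0  ⇒  r_C2 = 16 (r>0 drops 1)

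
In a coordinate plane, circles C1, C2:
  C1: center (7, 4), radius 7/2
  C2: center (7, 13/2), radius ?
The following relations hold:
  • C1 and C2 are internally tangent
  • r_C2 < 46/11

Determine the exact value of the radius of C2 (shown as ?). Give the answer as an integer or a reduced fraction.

1. [int C1,C2]  r_C2² − 7r_C2 + 6 = 0  ⇒  r_C2 = 1 or 6
2. given r_C2 < 46/11: keep 1

1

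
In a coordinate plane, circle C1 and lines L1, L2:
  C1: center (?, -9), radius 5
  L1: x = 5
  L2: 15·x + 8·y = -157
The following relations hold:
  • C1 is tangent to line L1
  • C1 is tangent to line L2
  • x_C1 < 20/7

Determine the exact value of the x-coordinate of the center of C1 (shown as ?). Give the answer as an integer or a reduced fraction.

0

1. [C1‖L1]  x_C1² − 10x_C1 = 0  ⇒  x_C1 = 0 or 10
2. [C1‖L2]  x_C1² + (34/3)x_C1 = 0  ⇒  x_C1 = -34/3 or 0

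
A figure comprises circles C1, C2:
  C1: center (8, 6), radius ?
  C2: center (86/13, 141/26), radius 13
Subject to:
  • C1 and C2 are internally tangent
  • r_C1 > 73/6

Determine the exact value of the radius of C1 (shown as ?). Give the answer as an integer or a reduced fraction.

29/2

1. [int C1,C2]  r_C1² − 26r_C1 + 667/4 = 0  ⇒  r_C1 = 23/2 or 29/2
2. given r_C1 > 73/6: keep 29/2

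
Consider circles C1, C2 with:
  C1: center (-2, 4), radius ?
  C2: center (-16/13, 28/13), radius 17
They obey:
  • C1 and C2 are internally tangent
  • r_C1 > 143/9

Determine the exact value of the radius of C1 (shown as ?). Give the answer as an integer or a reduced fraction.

19

1. [int C1,C2]  r_C1² − 34r_C1 + 285 = 0  ⇒  r_C1 = 15 or 19
2. given r_C1 > 143/9: keep 19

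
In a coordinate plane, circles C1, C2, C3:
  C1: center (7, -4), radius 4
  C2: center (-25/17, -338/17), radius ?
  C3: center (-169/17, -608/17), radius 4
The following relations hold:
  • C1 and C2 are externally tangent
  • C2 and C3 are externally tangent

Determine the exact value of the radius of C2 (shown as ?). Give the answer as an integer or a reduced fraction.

1. [ext C1·C2]  r_C2² + 8r_C2 − 308 = 0  ⇒  r_C2 = 14 (r>0 drops 1)
2. [ext C2·C3]  r_C2² + 8r_C2 − 308 = 0  ⇒  r_C2 = 14 (r>0 drops 1)

14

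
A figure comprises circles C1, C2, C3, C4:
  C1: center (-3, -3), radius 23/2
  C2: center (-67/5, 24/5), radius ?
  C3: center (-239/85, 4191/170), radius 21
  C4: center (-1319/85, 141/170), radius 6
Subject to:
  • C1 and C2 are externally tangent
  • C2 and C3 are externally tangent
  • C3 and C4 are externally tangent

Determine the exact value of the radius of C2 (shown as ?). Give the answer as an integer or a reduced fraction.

3/2

1. [ext C1·C2]  r_C2² + 23r_C2 − 147/4 = 0  ⇒  r_C2 = 3/2 (r>0 drops 1)
2. [ext C2·C3]  r_C2² + 42r_C2 − 261/4 = 0  ⇒  r_C2 = 3/2 (r>0 drops 1)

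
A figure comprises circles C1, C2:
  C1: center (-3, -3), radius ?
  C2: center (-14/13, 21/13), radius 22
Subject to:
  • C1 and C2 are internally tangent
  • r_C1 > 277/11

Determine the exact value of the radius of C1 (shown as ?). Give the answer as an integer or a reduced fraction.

27

1. [int C1,C2]  r_C1² − 44r_C1 + 459 = 0  ⇒  r_C1 = 17 or 27
2. given r_C1 > 277/11: keep 27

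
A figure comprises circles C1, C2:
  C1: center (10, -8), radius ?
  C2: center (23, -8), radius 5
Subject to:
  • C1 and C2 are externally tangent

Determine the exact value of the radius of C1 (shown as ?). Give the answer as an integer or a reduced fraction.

8

1. [ext C1·C2]  r_C1² + 10r_C1 − 144 = 0  ⇒  r_C1 = 8 (r>0 drops 1)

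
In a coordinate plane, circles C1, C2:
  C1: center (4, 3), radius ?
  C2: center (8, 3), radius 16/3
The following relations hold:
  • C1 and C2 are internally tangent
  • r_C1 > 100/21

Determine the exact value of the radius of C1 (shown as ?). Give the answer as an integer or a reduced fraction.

1. [int C1,C2]  r_C1² − (32/3)r_C1 + 112/9 = 0  ⇒  r_C1 = 4/3 or 28/3
2. given r_C1 > 100/21: keep 28/3

28/3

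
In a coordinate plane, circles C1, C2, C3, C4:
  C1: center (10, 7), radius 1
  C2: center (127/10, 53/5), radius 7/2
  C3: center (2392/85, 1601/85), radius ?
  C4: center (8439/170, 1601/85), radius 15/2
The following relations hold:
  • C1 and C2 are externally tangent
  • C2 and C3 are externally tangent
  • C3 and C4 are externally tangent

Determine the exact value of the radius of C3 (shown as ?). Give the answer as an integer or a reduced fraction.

14

1. [ext C2·C3]  r_C3² + 7r_C3 − 294 = 0  ⇒  r_C3 = 14 (r>0 drops 1)
2. [ext C3·C4]  r_C3² + 15r_C3 − 406 = 0  ⇒  r_C3 = 14 (r>0 drops 1)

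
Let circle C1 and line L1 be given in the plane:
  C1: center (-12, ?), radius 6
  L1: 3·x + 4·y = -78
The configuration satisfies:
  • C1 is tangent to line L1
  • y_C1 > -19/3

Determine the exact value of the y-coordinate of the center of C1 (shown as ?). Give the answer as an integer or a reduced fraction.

1. [C1‖L1]  y_C1² + 21y_C1 + 54 = 0  ⇒  y_C1 = -18 or -3
2. given y_C1 > -19/3: keep -3

-3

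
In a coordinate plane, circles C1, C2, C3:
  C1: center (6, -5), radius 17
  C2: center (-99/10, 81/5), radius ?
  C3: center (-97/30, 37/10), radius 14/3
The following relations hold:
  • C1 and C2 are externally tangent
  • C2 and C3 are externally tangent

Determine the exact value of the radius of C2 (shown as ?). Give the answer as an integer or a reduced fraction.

19/2

1. [ext C1·C2]  r_C2² + 34r_C2 − 1653/4 = 0  ⇒  r_C2 = 19/2 (r>0 drops 1)
2. [ext C2·C3]  r_C2² + (28/3)r_C2 − 2147/12 = 0  ⇒  r_C2 = 19/2 (r>0 drops 1)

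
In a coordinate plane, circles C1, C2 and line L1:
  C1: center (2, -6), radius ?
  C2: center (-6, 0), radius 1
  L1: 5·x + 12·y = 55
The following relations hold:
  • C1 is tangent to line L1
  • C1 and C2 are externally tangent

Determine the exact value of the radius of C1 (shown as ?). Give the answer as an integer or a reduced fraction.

1. [C1‖L1]  r_C1² − 81 = 0  ⇒  r_C1 = 9 (r>0 drops 1)
2. [ext C1·C2]  r_C1² + 2r_C1 − 99 = 0  ⇒  r_C1 = 9 (r>0 drops 1)

9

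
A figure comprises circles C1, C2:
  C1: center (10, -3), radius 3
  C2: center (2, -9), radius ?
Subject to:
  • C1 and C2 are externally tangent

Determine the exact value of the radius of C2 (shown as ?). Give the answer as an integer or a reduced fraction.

7

1. [ext C1·C2]  r_C2² + 6r_C2 − 91 = 0  ⇒  r_C2 = 7 (r>0 drops 1)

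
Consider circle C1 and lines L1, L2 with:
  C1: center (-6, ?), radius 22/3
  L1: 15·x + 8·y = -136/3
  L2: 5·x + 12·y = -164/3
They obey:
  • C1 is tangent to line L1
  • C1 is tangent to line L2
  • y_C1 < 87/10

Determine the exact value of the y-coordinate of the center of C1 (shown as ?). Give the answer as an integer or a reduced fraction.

1. [C1‖L1]  y_C1² − (67/6)y_C1 − 635/3 = 0  ⇒  y_C1 = -10 or 127/6
2. [C1‖L2]  y_C1² + (37/9)y_C1 − 530/9 = 0  ⇒  y_C1 = -10 or 53/9

-10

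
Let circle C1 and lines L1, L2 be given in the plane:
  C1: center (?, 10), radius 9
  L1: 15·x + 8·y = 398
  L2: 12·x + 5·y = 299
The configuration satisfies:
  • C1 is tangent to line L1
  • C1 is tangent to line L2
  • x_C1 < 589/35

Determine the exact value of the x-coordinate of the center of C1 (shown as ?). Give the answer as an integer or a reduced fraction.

1. [C1‖L1]  x_C1² − (212/5)x_C1 + 1727/5 = 0  ⇒  x_C1 = 11 or 157/5
2. [C1‖L2]  x_C1² − (83/2)x_C1 + 671/2 = 0  ⇒  x_C1 = 11 or 61/2

11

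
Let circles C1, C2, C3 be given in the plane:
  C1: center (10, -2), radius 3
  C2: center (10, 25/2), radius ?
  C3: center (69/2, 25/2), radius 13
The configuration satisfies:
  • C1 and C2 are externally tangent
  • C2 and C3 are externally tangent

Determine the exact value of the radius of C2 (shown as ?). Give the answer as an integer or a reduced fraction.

1. [ext C1·C2]  r_C2² + 6r_C2 − 805/4 = 0  ⇒  r_C2 = 23/2 (r>0 drops 1)
2. [ext C2·C3]  r_C2² + 26r_C2 − 1725/4 = 0  ⇒  r_C2 = 23/2 (r>0 drops 1)

23/2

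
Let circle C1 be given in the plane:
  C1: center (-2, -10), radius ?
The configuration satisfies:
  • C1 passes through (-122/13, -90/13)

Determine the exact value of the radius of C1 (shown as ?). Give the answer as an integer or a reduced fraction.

8

1. [C1∋P]  r_C1² − 64 = 0  ⇒  r_C1 = 8 (r>0 drops 1)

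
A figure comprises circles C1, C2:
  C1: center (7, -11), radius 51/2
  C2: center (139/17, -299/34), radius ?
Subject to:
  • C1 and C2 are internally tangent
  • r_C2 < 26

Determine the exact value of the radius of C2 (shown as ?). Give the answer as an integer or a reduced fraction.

1. [int C1,C2]  r_C2² − 51r_C2 + 644 = 0  ⇒  r_C2 = 23 or 28
2. given r_C2 < 26: keep 23

23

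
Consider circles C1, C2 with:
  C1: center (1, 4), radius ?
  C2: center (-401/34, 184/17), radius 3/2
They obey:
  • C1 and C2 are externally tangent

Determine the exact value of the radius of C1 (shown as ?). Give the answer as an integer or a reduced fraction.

1. [ext C1·C2]  r_C1² + 3r_C1 − 208 = 0  ⇒  r_C1 = 13 (r>0 drops 1)

13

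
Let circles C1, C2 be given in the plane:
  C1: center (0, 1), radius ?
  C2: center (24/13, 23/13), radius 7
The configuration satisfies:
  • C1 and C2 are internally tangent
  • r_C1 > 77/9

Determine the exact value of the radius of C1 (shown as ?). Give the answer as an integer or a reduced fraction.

1. [int C1,C2]  r_C1² − 14r_C1 + 45 = 0  ⇒  r_C1 = 5 or 9
2. given r_C1 > 77/9: keep 9

9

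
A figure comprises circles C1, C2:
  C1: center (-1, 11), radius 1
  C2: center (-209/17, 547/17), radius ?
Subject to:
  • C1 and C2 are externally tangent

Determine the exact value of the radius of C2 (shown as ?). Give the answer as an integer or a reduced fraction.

23

1. [ext C1·C2]  r_C2² + 2r_C2 − 575 = 0  ⇒  r_C2 = 23 (r>0 drops 1)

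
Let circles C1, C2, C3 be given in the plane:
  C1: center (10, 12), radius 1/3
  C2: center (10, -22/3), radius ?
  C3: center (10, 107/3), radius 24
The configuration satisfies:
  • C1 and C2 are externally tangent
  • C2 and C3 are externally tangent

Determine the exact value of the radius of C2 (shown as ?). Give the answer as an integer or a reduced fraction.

19

1. [ext C1·C2]  r_C2² + (2/3)r_C2 − 1121/3 = 0  ⇒  r_C2 = 19 (r>0 drops 1)
2. [ext C2·C3]  r_C2² + 48r_C2 − 1273 = 0  ⇒  r_C2 = 19 (r>0 drops 1)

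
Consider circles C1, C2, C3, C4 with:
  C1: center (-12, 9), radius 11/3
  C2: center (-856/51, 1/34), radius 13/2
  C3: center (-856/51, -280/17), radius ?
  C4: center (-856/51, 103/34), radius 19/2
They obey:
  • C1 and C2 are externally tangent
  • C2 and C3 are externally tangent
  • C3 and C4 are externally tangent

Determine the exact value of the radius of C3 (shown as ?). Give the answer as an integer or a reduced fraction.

10

1. [ext C2·C3]  r_C3² + 13r_C3 − 230 = 0  ⇒  r_C3 = 10 (r>0 drops 1)
2. [ext C3·C4]  r_C3² + 19r_C3 − 290 = 0  ⇒  r_C3 = 10 (r>0 drops 1)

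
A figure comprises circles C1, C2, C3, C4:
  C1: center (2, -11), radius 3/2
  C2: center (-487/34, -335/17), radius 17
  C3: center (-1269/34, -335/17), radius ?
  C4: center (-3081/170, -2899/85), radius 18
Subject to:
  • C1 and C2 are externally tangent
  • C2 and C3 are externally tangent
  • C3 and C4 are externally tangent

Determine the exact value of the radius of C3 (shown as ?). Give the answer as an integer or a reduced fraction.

1. [ext C2·C3]  r_C3² + 34r_C3 − 240 = 0  ⇒  r_C3 = 6 (r>0 drops 1)
2. [ext C3·C4]  r_C3² + 36r_C3 − 252 = 0  ⇒  r_C3 = 6 (r>0 drops 1)

6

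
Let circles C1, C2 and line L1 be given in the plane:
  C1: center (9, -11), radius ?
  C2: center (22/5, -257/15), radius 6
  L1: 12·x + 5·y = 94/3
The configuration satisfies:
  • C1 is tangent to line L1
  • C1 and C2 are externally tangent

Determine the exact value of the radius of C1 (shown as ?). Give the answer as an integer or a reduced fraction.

5/3

1. [C1‖L1]  r_C1² − 25/9 = 0  ⇒  r_C1 = 5/3 (r>0 drops 1)
2. [ext C1·C2]  r_C1² + 12r_C1 − 205/9 = 0  ⇒  r_C1 = 5/3 (r>0 drops 1)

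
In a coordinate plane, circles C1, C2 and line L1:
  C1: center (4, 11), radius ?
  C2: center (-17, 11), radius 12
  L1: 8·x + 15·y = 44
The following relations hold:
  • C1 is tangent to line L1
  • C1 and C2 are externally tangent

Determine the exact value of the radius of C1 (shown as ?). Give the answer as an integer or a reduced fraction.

1. [C1‖L1]  r_C1² − 81 = 0  ⇒  r_C1 = 9 (r>0 drops 1)
2. [ext C1·C2]  r_C1² + 24r_C1 − 297 = 0  ⇒  r_C1 = 9 (r>0 drops 1)

9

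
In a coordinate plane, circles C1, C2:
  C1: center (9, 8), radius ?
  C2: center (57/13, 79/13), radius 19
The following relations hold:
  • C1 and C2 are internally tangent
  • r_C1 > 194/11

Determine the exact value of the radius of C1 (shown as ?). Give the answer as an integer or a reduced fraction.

24

1. [int C1,C2]  r_C1² − 38r_C1 + 336 = 0  ⇒  r_C1 = 14 or 24
2. given r_C1 > 194/11: keep 24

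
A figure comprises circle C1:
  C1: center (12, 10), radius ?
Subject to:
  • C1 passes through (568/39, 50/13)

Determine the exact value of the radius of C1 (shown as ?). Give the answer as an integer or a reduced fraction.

20/3

1. [C1∋P]  r_C1² − 400/9 = 0  ⇒  r_C1 = 20/3 (r>0 drops 1)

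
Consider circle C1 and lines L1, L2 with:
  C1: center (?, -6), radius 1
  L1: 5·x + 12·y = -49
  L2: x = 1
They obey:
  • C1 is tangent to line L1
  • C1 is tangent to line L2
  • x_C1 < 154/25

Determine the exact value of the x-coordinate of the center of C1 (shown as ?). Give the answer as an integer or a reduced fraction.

1. [C1‖L1]  x_C1² − (46/5)x_C1 + 72/5 = 0  ⇒  x_C1 = 2 or 36/5
2. [C1‖L2]  x_C1² − 2x_C1 = 0  ⇒  x_C1 = 0 or 2

2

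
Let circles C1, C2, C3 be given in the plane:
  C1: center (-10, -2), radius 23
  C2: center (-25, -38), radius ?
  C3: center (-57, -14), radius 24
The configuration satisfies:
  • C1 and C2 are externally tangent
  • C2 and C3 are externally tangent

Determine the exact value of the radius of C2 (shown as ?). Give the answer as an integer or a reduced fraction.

16

1. [ext C1·C2]  r_C2² + 46r_C2 − 992 = 0  ⇒  r_C2 = 16 (r>0 drops 1)
2. [ext C2·C3]  r_C2² + 48r_C2 − 1024 = 0  ⇒  r_C2 = 16 (r>0 drops 1)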